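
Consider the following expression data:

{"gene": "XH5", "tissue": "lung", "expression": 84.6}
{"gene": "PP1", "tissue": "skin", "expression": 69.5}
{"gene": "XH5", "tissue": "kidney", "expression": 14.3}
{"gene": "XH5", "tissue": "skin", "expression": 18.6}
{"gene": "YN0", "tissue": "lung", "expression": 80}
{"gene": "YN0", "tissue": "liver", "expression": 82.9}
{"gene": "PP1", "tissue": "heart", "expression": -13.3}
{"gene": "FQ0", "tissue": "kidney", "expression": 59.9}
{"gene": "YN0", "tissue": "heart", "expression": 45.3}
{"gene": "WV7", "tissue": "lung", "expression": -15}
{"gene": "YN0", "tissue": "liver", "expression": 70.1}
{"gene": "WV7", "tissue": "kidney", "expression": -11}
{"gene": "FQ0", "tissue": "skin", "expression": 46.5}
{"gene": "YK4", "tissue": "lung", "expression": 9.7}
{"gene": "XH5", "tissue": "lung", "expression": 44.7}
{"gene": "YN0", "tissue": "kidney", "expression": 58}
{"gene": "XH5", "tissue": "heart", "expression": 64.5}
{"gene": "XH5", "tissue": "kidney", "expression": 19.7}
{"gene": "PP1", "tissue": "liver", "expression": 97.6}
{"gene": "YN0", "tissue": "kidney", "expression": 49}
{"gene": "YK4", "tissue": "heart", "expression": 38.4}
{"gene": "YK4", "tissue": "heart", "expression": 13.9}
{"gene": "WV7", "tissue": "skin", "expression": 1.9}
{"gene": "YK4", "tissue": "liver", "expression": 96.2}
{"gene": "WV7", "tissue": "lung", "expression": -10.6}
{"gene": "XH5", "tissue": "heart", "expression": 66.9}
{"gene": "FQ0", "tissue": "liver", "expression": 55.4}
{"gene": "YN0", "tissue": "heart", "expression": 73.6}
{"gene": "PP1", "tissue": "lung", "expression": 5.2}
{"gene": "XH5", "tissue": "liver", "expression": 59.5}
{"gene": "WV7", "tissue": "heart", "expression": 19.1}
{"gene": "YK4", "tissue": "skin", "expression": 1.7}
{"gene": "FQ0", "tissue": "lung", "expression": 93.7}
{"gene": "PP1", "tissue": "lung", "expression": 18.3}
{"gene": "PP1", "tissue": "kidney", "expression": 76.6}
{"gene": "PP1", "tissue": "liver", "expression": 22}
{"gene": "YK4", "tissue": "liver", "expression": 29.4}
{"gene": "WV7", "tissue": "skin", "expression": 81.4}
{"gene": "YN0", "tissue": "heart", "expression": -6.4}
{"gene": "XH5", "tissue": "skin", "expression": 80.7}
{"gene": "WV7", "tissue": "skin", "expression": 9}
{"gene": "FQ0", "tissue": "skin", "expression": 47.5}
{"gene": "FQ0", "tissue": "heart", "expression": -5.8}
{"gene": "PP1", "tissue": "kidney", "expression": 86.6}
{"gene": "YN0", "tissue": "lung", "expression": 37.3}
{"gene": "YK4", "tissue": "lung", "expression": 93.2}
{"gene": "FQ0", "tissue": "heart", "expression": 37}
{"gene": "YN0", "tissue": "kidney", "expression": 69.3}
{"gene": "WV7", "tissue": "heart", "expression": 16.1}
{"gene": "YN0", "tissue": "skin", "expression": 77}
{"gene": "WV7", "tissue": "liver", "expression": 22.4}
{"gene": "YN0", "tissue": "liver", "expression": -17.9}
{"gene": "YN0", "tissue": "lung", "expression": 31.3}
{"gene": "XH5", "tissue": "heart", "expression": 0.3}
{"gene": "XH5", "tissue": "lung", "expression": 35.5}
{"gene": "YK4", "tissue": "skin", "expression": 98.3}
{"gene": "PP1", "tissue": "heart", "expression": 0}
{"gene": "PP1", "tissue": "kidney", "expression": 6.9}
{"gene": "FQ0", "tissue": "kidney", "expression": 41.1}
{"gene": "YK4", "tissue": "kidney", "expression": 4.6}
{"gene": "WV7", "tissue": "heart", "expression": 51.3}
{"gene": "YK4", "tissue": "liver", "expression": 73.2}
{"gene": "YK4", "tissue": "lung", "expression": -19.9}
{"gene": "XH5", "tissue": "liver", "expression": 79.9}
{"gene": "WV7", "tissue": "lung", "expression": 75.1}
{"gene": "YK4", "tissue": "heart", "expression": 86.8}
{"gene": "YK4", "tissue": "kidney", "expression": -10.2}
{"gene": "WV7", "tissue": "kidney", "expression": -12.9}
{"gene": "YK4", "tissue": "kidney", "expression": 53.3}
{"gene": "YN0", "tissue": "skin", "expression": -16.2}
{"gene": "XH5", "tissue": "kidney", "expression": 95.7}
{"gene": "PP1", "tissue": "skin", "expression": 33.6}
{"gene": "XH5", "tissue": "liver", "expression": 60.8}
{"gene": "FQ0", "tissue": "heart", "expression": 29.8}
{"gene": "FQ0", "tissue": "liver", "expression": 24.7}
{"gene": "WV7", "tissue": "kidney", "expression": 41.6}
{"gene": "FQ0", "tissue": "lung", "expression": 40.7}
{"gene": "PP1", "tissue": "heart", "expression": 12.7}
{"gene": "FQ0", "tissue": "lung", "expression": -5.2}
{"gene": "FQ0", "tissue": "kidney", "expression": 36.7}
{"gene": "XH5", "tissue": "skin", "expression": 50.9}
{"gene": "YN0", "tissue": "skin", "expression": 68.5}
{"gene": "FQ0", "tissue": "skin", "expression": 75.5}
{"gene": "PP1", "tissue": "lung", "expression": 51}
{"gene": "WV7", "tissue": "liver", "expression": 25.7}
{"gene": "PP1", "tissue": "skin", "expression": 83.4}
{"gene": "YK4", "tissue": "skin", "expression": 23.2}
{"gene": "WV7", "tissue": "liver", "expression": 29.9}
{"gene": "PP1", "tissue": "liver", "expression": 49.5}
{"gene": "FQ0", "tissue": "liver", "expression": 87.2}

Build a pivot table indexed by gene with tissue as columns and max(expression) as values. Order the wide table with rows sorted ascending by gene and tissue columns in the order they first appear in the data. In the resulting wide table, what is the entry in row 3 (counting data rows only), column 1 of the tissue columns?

With rows sorted ascending by gene, row 3 is gene=WV7. tissue columns in first-appearance order: lung, skin, kidney, liver, heart; column 1 is lung.
Long rows with gene=WV7, tissue=lung: max(-15, -10.6, 75.1) = 75.1.

75.1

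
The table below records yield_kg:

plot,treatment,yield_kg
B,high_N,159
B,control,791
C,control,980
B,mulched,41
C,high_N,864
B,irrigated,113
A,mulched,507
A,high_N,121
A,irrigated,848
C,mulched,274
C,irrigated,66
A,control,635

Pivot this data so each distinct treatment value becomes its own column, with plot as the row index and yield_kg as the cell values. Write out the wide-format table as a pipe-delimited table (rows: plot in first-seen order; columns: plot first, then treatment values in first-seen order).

Columns: plot plus the 4 distinct treatment values (high_N, control, mulched, irrigated).
For example, row B column high_N takes yield_kg=159 from the long row (B, high_N).

| plot | high_N | control | mulched | irrigated |
| B | 159 | 791 | 41 | 113 |
| C | 864 | 980 | 274 | 66 |
| A | 121 | 635 | 507 | 848 |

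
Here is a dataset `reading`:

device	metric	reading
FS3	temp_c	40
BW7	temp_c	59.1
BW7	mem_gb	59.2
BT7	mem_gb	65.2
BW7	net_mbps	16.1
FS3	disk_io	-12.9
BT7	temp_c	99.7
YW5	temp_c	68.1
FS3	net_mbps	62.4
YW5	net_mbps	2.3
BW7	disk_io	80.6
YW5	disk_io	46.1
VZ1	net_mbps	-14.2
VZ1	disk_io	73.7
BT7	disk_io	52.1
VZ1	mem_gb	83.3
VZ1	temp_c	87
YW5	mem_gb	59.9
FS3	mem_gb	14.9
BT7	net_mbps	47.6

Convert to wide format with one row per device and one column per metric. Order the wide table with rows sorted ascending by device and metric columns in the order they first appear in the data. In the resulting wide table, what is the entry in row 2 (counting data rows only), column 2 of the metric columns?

With rows sorted ascending by device, row 2 is device=BW7. metric columns in first-appearance order: temp_c, mem_gb, net_mbps, disk_io; column 2 is mem_gb.
Long rows with device=BW7, metric=mem_gb: reading = 59.2.

59.2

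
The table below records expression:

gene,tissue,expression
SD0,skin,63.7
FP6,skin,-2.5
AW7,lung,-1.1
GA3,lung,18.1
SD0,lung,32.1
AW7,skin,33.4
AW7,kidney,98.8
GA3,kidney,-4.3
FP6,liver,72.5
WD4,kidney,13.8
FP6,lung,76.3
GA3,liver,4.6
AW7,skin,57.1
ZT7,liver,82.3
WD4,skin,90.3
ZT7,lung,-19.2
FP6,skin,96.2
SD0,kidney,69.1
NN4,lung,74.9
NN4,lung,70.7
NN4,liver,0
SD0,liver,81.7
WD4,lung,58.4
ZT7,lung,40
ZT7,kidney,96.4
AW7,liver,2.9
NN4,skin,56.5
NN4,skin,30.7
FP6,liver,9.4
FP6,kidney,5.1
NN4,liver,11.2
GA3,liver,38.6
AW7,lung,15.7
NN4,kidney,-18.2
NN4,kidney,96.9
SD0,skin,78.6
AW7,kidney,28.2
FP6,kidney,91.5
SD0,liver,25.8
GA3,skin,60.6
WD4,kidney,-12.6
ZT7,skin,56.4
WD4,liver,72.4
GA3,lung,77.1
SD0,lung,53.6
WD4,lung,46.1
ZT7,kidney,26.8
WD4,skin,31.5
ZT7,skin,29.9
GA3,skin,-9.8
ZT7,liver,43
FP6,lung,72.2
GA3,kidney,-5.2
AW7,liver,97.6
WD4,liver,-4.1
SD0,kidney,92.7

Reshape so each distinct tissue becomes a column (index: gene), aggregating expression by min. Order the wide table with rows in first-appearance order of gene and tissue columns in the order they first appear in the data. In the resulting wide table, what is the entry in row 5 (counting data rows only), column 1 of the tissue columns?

31.5

With rows in first-appearance order of gene, row 5 is gene=WD4. tissue columns in first-appearance order: skin, lung, kidney, liver; column 1 is skin.
Long rows with gene=WD4, tissue=skin: min(90.3, 31.5) = 31.5.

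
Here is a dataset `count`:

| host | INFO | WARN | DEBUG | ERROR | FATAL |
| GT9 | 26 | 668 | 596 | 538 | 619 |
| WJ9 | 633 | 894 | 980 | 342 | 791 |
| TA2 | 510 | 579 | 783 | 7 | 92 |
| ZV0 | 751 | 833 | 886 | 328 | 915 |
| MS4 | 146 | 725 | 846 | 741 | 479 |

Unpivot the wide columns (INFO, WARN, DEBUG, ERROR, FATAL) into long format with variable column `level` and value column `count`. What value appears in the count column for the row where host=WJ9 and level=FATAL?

Unpivoting turns each (host, wide-column) pair into one long row.
The wide cell at row WJ9, column FATAL holds 791, so the long row (WJ9, FATAL) has count=791.

791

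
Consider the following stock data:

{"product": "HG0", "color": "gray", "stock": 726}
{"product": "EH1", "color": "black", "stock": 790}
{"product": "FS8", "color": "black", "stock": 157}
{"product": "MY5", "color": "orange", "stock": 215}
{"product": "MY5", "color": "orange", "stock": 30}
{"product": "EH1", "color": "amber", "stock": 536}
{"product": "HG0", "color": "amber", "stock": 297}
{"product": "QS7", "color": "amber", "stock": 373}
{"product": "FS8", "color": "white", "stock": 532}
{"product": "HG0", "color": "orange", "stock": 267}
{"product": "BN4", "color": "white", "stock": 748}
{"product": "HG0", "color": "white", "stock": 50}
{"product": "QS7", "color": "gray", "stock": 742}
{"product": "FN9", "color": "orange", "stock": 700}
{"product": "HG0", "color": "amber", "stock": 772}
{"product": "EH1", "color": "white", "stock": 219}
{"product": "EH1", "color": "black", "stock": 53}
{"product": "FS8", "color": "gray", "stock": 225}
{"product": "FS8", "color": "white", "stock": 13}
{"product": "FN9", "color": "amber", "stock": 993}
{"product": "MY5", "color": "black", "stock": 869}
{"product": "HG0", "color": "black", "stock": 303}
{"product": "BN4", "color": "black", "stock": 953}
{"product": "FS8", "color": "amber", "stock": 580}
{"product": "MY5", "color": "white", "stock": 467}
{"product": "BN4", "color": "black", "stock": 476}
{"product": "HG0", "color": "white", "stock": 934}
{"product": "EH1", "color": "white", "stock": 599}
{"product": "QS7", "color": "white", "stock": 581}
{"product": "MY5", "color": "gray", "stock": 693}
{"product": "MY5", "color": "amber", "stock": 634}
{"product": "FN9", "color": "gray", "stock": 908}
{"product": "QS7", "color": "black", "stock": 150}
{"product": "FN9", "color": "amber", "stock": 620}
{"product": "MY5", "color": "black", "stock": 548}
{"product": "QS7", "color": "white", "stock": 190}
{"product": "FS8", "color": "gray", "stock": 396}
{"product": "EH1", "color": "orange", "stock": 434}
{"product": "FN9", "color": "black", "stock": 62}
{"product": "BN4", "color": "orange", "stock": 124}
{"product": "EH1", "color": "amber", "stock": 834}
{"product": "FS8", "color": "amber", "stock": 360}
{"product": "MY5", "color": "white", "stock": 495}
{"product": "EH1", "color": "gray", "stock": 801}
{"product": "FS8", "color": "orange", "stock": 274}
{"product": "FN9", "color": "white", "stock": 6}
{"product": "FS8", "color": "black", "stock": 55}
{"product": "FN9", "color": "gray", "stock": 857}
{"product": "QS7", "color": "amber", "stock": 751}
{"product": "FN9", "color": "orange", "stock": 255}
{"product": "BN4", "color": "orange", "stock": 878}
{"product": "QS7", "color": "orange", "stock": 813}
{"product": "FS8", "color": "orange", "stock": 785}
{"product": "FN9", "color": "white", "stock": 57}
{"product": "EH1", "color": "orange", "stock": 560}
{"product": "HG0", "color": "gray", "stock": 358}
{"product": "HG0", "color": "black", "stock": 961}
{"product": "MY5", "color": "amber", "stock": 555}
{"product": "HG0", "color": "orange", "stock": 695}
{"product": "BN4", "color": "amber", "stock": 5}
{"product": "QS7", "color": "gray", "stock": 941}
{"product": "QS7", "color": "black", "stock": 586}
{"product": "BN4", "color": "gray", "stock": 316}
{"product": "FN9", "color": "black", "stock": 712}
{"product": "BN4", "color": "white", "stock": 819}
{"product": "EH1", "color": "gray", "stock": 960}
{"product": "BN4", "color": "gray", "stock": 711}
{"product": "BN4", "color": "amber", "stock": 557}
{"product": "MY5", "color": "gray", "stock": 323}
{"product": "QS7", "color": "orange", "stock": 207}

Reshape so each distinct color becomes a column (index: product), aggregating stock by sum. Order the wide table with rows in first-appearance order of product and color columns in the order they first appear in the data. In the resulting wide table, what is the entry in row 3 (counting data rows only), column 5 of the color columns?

545

With rows in first-appearance order of product, row 3 is product=FS8. color columns in first-appearance order: gray, black, orange, amber, white; column 5 is white.
Long rows with product=FS8, color=white: 532 + 13 = 545.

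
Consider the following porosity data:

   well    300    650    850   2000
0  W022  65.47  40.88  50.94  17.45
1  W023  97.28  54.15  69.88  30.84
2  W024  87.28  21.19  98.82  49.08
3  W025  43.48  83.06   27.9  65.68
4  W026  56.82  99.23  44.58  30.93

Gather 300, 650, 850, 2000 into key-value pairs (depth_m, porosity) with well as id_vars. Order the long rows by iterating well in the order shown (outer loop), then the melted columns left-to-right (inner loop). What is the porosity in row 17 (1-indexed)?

56.82

20 rows total (5 × 4). Row 17: index ⌊(17-1)/4⌋ = 4 into well → W026; (17-1) mod 4 = 0 into the melted columns → 300.
So row 17 is (W026, 300, 56.82); porosity = 56.82.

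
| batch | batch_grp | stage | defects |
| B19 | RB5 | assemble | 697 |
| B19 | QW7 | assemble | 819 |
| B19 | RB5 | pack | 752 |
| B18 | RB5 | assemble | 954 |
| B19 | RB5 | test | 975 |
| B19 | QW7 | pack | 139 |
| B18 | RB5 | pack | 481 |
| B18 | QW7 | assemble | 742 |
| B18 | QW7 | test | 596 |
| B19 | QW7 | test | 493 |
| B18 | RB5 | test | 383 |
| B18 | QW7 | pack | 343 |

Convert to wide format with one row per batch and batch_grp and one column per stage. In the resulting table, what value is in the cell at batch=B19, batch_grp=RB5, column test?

Wide layout: rows indexed by batch and batch_grp, columns are the 3 distinct stage values (assemble, pack, test).
Cell (batch=B19, batch_grp=RB5, stage=test) draws from the long row where batch=B19, batch_grp=RB5 and stage=test, which has defects=975.

975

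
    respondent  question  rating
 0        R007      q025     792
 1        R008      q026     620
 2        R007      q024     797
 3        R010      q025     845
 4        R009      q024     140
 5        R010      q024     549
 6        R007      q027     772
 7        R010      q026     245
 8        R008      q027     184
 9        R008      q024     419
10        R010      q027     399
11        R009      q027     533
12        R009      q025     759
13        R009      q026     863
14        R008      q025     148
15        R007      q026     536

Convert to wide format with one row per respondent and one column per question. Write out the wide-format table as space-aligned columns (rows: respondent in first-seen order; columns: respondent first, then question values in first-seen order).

respondent  q025  q026  q024  q027
R007        792   536   797   772 
R008        148   620   419   184 
R010        845   245   549   399 
R009        759   863   140   533 

Columns: respondent plus the 4 distinct question values (q025, q026, q024, q027).
For example, row R007 column q025 takes rating=792 from the long row (R007, q025).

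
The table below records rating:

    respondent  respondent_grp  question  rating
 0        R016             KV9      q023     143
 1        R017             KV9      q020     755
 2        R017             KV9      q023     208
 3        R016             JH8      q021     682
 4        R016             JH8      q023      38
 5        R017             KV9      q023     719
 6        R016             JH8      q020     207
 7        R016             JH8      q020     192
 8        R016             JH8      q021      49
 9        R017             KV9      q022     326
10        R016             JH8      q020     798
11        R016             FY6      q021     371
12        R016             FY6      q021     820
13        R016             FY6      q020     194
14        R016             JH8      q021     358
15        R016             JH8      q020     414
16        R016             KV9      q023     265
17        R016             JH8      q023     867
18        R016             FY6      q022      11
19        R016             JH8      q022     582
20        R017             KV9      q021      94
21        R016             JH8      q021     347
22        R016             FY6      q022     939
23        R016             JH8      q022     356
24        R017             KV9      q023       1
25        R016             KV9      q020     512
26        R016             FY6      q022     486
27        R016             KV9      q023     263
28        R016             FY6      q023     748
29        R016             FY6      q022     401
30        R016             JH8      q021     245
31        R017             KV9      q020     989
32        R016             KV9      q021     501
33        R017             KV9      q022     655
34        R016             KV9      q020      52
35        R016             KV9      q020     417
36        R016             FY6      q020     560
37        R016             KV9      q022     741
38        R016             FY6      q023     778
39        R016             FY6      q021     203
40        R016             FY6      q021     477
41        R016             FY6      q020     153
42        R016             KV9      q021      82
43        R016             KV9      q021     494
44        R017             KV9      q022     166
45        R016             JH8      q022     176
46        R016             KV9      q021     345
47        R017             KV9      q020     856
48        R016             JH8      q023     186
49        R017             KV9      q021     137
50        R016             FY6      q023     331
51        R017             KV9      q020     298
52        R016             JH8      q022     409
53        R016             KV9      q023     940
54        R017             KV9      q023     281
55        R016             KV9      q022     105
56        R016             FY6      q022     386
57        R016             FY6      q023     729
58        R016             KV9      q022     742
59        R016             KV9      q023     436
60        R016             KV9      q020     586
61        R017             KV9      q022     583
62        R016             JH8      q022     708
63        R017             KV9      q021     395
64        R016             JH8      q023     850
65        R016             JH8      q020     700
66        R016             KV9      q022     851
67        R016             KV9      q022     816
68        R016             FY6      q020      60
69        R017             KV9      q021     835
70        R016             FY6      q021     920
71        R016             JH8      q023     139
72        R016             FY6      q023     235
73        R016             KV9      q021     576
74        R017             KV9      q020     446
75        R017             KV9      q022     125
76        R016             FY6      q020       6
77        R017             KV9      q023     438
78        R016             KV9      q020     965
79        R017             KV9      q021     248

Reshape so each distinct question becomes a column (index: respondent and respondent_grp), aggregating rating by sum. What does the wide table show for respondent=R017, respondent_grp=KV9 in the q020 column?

Rows with respondent=R017, respondent_grp=KV9 and question=q020: rating values are 755, 989, 856, 298, 446.
755 + 989 + 856 + 298 + 446 = 3344.

3344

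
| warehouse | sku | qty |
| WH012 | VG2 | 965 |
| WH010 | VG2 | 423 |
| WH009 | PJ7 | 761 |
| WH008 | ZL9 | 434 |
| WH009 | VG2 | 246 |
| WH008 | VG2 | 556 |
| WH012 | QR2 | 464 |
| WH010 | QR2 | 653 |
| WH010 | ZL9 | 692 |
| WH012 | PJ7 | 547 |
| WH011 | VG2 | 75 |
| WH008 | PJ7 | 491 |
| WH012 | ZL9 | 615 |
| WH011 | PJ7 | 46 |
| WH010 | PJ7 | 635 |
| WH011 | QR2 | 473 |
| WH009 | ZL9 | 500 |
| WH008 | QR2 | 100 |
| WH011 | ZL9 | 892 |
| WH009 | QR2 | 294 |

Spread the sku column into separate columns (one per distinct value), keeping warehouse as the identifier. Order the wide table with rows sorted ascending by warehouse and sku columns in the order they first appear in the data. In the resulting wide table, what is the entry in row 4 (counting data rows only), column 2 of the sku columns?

With rows sorted ascending by warehouse, row 4 is warehouse=WH011. sku columns in first-appearance order: VG2, PJ7, ZL9, QR2; column 2 is PJ7.
Long rows with warehouse=WH011, sku=PJ7: qty = 46.

46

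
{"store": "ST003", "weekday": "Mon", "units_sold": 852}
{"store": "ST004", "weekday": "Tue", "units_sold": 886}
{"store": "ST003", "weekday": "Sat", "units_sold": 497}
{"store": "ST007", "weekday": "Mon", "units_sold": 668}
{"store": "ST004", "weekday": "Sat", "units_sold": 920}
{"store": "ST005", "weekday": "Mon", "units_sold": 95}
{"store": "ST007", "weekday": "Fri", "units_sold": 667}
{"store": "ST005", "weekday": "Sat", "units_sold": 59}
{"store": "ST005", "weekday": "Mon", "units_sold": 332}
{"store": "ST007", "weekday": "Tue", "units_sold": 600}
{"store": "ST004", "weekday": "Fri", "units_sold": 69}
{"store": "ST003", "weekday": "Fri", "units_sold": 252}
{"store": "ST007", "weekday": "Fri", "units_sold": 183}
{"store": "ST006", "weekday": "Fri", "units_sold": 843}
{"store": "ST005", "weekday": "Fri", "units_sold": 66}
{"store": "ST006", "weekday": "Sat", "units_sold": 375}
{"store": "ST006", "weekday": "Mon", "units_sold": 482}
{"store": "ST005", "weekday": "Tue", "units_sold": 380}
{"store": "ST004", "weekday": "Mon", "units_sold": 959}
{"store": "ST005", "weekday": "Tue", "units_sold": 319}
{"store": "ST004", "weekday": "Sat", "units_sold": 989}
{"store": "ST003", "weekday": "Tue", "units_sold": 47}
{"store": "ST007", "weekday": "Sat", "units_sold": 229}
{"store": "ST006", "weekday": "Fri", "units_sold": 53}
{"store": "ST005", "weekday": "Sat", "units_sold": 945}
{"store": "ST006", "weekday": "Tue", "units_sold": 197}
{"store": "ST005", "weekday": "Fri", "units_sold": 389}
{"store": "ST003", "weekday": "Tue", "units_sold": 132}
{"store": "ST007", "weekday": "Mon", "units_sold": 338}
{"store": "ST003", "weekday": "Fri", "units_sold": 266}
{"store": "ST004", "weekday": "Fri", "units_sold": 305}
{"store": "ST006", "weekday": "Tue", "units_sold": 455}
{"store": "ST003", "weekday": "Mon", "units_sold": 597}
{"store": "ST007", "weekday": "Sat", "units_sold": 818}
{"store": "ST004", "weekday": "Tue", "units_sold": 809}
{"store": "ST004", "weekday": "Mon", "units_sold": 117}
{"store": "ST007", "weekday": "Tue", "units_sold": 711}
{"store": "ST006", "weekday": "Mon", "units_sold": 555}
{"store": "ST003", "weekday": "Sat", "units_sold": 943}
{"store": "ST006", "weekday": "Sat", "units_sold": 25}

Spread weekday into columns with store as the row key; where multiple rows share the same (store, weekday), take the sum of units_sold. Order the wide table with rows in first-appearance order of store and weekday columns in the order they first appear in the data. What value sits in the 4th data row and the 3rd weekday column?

1004

With rows in first-appearance order of store, row 4 is store=ST005. weekday columns in first-appearance order: Mon, Tue, Sat, Fri; column 3 is Sat.
Long rows with store=ST005, weekday=Sat: 59 + 945 = 1004.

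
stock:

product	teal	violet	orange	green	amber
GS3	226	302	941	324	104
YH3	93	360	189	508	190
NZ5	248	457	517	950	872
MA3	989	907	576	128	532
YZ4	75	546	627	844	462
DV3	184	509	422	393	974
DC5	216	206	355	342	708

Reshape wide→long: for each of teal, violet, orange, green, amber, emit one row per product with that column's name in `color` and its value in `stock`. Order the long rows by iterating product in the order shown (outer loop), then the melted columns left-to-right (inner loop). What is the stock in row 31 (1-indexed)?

216

35 rows total (7 × 5). Row 31: index ⌊(31-1)/5⌋ = 6 into product → DC5; (31-1) mod 5 = 0 into the melted columns → teal.
So row 31 is (DC5, teal, 216); stock = 216.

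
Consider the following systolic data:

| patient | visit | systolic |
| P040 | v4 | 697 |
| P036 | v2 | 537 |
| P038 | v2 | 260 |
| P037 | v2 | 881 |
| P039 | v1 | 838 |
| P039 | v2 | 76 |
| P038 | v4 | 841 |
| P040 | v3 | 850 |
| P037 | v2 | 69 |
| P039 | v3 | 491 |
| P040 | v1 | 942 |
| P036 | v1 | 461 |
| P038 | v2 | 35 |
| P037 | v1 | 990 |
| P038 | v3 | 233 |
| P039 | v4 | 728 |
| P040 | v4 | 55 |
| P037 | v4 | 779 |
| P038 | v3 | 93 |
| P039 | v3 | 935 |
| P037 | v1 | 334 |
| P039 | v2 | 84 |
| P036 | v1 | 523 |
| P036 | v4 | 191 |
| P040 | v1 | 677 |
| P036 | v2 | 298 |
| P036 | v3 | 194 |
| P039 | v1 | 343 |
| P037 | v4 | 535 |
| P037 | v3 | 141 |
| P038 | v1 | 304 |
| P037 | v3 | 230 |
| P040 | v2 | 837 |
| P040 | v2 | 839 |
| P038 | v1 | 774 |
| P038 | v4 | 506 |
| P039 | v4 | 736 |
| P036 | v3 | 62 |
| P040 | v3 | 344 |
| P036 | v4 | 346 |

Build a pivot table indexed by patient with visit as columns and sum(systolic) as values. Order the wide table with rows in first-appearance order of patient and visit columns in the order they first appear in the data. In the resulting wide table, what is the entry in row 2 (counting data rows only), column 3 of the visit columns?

984

With rows in first-appearance order of patient, row 2 is patient=P036. visit columns in first-appearance order: v4, v2, v1, v3; column 3 is v1.
Long rows with patient=P036, visit=v1: 461 + 523 = 984.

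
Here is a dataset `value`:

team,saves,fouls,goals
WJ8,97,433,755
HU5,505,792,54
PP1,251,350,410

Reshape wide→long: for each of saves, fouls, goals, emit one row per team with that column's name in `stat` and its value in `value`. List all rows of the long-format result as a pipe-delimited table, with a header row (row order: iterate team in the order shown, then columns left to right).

| team | stat | value |
| WJ8 | saves | 97 |
| WJ8 | fouls | 433 |
| WJ8 | goals | 755 |
| HU5 | saves | 505 |
| HU5 | fouls | 792 |
| HU5 | goals | 54 |
| PP1 | saves | 251 |
| PP1 | fouls | 350 |
| PP1 | goals | 410 |

Each (team, column) pair becomes one row: 3 × 3 = 9 rows.
For example, (WJ8, saves) → value=97.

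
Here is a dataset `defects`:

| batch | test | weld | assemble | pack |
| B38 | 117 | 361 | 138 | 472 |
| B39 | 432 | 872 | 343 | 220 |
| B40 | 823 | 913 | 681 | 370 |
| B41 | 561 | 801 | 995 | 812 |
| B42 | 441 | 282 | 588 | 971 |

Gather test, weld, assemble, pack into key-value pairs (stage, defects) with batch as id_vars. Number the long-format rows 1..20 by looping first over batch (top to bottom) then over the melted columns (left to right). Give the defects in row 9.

20 rows total (5 × 4). Row 9: index ⌊(9-1)/4⌋ = 2 into batch → B40; (9-1) mod 4 = 0 into the melted columns → test.
So row 9 is (B40, test, 823); defects = 823.

823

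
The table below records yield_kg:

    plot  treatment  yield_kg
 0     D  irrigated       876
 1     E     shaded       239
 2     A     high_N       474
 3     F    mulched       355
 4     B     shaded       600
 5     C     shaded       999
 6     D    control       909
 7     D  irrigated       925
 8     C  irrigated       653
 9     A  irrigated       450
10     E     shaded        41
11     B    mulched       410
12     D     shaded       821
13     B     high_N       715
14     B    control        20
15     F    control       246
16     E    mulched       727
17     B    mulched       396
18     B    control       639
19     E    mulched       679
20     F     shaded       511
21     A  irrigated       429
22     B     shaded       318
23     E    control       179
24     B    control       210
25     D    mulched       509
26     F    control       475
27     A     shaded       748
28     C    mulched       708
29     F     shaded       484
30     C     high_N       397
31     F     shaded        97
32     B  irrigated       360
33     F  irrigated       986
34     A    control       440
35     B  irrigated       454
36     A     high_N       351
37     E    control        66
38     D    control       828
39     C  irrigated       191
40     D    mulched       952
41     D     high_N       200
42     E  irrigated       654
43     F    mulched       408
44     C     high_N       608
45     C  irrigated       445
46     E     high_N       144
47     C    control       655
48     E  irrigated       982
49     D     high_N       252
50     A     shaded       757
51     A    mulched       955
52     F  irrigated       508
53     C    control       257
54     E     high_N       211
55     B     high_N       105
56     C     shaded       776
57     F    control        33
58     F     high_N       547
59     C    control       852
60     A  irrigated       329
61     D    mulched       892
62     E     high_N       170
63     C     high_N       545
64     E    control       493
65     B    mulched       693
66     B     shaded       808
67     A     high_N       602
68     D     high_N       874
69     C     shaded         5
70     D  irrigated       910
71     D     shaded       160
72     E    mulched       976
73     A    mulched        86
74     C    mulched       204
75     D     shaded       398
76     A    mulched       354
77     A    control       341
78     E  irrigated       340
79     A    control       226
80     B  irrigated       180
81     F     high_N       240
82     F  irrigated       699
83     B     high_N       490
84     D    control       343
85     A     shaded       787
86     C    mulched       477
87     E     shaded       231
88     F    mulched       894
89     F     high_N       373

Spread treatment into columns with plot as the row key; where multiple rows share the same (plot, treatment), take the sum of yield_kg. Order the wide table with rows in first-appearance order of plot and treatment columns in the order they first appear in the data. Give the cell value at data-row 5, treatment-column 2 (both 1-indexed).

With rows in first-appearance order of plot, row 5 is plot=B. treatment columns in first-appearance order: irrigated, shaded, high_N, mulched, control; column 2 is shaded.
Long rows with plot=B, treatment=shaded: 600 + 318 + 808 = 1726.

1726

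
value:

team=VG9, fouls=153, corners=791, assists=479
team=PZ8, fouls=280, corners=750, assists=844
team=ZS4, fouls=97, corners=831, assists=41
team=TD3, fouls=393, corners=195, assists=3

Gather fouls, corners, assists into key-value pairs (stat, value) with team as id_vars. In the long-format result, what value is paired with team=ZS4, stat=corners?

831

Unpivoting turns each (team, wide-column) pair into one long row.
The wide cell at row ZS4, column corners holds 831, so the long row (ZS4, corners) has value=831.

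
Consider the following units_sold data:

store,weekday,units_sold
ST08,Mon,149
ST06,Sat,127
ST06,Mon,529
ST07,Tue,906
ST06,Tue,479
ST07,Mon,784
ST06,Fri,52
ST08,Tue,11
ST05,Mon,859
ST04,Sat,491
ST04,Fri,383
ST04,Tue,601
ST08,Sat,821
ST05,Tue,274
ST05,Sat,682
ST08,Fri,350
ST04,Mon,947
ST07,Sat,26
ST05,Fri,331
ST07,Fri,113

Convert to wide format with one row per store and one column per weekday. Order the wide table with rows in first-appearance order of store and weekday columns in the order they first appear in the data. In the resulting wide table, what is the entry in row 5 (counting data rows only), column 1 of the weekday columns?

947

With rows in first-appearance order of store, row 5 is store=ST04. weekday columns in first-appearance order: Mon, Sat, Tue, Fri; column 1 is Mon.
Long rows with store=ST04, weekday=Mon: units_sold = 947.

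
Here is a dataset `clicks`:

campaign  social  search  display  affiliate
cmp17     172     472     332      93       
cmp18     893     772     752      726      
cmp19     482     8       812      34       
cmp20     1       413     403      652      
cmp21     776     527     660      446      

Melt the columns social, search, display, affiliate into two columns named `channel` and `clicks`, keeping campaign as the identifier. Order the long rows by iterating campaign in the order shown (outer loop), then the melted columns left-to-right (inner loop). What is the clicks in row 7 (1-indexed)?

20 rows total (5 × 4). Row 7: index ⌊(7-1)/4⌋ = 1 into campaign → cmp18; (7-1) mod 4 = 2 into the melted columns → display.
So row 7 is (cmp18, display, 752); clicks = 752.

752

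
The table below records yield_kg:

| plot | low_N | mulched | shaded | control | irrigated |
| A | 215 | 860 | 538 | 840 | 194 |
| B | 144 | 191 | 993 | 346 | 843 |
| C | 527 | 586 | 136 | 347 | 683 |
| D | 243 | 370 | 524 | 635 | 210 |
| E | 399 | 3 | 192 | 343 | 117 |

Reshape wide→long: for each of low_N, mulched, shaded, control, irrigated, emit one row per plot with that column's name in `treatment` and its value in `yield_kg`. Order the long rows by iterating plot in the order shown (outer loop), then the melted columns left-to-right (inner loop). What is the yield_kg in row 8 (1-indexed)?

25 rows total (5 × 5). Row 8: index ⌊(8-1)/5⌋ = 1 into plot → B; (8-1) mod 5 = 2 into the melted columns → shaded.
So row 8 is (B, shaded, 993); yield_kg = 993.

993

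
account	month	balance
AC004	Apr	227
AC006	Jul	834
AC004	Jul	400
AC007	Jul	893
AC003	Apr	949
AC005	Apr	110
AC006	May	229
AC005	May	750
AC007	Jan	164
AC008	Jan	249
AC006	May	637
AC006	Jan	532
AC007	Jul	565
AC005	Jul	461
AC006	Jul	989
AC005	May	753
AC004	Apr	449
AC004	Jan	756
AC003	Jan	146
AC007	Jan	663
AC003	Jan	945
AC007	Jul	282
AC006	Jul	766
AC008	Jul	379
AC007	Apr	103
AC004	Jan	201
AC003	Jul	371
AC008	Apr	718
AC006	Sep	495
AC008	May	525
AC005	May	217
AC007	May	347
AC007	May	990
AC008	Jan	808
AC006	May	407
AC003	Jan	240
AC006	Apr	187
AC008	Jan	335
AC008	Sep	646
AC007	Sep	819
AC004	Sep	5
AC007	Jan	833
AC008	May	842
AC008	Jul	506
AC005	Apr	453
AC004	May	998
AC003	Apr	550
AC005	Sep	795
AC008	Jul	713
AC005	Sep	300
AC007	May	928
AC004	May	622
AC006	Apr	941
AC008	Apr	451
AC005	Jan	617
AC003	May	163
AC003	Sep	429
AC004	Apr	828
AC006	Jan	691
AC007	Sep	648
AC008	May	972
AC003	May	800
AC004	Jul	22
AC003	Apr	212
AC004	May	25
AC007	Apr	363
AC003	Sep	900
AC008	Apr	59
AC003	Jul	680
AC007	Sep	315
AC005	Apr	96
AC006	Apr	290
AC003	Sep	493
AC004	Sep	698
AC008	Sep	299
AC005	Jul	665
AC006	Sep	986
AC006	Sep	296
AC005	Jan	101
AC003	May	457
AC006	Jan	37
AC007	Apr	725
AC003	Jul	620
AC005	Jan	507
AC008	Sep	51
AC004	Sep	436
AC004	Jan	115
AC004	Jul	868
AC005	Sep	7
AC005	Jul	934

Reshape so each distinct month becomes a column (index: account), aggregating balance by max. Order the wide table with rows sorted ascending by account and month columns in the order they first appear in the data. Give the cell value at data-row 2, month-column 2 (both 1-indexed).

With rows sorted ascending by account, row 2 is account=AC004. month columns in first-appearance order: Apr, Jul, May, Jan, Sep; column 2 is Jul.
Long rows with account=AC004, month=Jul: max(400, 22, 868) = 868.

868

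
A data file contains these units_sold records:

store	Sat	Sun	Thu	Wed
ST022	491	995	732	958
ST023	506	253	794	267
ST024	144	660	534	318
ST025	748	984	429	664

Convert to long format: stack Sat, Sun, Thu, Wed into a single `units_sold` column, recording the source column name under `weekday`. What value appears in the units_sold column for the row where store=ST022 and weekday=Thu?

Unpivoting turns each (store, wide-column) pair into one long row.
The wide cell at row ST022, column Thu holds 732, so the long row (ST022, Thu) has units_sold=732.

732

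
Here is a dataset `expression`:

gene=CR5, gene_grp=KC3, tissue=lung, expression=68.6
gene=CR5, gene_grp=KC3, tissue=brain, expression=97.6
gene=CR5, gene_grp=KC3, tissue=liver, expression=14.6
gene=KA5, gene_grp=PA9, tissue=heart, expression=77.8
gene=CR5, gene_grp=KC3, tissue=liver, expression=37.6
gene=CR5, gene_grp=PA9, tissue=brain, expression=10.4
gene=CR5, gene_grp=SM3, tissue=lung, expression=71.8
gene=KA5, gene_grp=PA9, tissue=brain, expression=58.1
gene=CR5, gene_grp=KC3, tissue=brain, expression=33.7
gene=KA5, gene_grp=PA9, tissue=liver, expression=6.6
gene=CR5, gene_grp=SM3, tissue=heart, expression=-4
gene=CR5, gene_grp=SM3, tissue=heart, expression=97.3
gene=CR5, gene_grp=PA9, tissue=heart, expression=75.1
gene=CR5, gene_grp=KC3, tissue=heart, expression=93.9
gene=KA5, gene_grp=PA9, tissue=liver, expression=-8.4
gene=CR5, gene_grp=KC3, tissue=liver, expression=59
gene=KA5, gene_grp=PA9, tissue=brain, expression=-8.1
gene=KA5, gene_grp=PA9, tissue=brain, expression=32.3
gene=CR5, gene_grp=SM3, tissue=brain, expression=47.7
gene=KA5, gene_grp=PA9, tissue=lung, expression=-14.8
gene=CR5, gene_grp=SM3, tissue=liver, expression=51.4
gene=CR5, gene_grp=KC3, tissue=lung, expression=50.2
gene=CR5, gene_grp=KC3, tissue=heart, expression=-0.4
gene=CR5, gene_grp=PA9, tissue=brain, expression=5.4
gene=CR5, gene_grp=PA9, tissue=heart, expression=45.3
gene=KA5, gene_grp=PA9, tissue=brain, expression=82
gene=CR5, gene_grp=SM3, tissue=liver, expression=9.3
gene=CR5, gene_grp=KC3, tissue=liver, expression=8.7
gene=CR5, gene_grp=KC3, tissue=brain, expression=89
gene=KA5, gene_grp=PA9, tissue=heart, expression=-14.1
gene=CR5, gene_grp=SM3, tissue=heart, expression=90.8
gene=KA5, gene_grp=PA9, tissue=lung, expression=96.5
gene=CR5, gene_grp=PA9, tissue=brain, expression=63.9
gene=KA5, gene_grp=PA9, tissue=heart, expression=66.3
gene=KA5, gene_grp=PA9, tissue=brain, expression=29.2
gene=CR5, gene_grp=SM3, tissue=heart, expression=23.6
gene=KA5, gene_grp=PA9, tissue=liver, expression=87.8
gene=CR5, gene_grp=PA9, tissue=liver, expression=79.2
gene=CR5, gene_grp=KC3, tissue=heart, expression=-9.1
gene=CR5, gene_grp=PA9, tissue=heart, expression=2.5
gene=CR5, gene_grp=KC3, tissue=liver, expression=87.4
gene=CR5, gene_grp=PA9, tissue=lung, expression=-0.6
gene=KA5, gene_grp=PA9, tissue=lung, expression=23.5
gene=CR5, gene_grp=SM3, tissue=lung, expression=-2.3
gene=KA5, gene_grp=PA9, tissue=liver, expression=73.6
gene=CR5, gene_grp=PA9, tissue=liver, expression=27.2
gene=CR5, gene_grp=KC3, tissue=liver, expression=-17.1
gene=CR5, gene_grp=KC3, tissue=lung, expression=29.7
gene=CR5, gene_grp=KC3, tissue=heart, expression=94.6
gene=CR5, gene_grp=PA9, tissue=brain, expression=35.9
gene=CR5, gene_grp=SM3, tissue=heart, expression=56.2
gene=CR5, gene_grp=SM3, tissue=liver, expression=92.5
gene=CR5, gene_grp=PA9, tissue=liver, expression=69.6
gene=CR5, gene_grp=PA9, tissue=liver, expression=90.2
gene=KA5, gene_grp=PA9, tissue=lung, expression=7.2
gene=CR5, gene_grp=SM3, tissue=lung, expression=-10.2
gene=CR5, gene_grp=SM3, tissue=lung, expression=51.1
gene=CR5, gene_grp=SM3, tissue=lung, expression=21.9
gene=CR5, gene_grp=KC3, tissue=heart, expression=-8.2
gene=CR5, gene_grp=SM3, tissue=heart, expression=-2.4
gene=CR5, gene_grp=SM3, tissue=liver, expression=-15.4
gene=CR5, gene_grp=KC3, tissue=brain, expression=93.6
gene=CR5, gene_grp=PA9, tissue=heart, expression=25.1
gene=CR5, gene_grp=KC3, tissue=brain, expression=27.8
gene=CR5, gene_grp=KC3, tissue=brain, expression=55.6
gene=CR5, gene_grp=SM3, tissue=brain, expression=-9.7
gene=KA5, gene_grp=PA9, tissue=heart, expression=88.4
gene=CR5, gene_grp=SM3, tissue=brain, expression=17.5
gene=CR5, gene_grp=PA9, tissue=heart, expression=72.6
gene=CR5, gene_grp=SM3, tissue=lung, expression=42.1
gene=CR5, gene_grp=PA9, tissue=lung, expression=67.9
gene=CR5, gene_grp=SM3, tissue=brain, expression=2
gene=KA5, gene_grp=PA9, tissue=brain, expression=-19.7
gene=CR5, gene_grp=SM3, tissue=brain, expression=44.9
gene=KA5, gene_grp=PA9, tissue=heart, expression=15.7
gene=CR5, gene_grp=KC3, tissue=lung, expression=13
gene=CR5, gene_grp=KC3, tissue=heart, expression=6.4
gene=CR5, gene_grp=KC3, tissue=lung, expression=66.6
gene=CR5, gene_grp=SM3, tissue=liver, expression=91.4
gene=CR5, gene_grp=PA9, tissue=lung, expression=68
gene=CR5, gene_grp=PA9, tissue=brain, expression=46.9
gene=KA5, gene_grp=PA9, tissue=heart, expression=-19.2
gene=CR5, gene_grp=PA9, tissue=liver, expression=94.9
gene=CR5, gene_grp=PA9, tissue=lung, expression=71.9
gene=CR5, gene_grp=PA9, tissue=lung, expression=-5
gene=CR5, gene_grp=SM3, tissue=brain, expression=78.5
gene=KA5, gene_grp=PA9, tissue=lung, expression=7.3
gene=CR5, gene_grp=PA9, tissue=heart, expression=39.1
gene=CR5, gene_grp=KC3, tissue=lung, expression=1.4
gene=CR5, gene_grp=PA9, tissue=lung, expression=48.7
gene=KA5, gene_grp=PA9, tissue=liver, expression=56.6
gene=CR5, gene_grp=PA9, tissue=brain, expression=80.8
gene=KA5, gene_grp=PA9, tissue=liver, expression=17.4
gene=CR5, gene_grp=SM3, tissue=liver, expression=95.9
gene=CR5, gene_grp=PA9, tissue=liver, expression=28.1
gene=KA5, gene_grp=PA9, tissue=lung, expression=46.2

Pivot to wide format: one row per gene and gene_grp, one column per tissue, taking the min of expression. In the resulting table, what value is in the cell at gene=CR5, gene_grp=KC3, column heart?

Rows with gene=CR5, gene_grp=KC3 and tissue=heart: expression values are 93.9, -0.4, -9.1, 94.6, -8.2, 6.4.
min(93.9, -0.4, -9.1, 94.6, -8.2, 6.4) = -9.1.

-9.1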